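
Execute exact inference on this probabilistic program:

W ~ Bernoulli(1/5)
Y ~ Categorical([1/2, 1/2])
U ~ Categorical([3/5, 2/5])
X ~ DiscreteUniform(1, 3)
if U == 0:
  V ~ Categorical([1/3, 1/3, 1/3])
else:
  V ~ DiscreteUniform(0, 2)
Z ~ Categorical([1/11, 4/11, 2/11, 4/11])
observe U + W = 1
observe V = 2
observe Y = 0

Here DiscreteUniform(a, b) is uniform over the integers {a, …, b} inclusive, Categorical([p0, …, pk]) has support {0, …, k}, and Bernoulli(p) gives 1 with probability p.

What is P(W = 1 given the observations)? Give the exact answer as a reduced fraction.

Enumerate traces; 24 have nonzero weight after conditioning:
  (W=0, Y=0, U=1, X=1, V=2, Z=0) weight 4/2475
  (W=0, Y=0, U=1, X=1, V=2, Z=1) weight 16/2475
  (W=0, Y=0, U=1, X=1, V=2, Z=2) weight 8/2475
  (W=0, Y=0, U=1, X=1, V=2, Z=3) weight 16/2475
  (W=0, Y=0, U=1, X=2, V=2, Z=0) weight 4/2475
  (W=0, Y=0, U=1, X=2, V=2, Z=1) weight 16/2475
  (W=0, Y=0, U=1, X=2, V=2, Z=2) weight 8/2475
  (W=0, Y=0, U=1, X=2, V=2, Z=3) weight 16/2475
  (W=1, Y=0, U=0, X=1, V=2, Z=0) weight 1/1650
  … 15 more
Group by W:
  weight(W=0) = 4/75
  weight(W=1) = 1/50
Total weight = 4/75 + 1/50 = 11/150
P(W=0 | obs) = 4/75 / 11/150 = 8/11
P(W=1 | obs) = 1/50 / 11/150 = 3/11

P(W = 1 | obs) = 3/11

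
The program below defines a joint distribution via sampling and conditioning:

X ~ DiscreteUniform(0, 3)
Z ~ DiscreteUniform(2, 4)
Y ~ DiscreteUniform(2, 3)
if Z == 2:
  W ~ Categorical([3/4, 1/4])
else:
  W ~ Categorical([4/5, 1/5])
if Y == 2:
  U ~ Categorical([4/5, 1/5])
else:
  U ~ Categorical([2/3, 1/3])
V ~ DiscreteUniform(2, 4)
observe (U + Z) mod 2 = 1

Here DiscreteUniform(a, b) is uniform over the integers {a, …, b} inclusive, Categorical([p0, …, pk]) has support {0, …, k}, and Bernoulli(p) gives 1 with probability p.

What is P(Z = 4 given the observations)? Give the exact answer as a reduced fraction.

P(Z = 4 | obs) = 4/19

Enumerate traces; 144 have nonzero weight after conditioning:
  (X=0, Z=2, Y=2, W=0, U=1, V=2) weight 1/480
  (X=0, Z=2, Y=2, W=0, U=1, V=3) weight 1/480
  (X=0, Z=2, Y=2, W=0, U=1, V=4) weight 1/480
  (X=0, Z=2, Y=2, W=1, U=1, V=2) weight 1/1440
  (X=0, Z=2, Y=2, W=1, U=1, V=3) weight 1/1440
  (X=0, Z=2, Y=2, W=1, U=1, V=4) weight 1/1440
  (X=0, Z=2, Y=3, W=0, U=1, V=2) weight 1/288
  (X=0, Z=2, Y=3, W=0, U=1, V=3) weight 1/288
  (X=0, Z=3, Y=2, W=0, U=0, V=2) weight 2/225
  (X=0, Z=4, Y=2, W=0, U=1, V=2) weight 1/450
  … 134 more
Group by Z:
  weight(Z=2) = 4/45
  weight(Z=3) = 11/45
  weight(Z=4) = 4/45
Total weight = 4/45 + 11/45 + 4/45 = 19/45
P(Z=2 | obs) = 4/45 / 19/45 = 4/19
P(Z=3 | obs) = 11/45 / 19/45 = 11/19
P(Z=4 | obs) = 4/45 / 19/45 = 4/19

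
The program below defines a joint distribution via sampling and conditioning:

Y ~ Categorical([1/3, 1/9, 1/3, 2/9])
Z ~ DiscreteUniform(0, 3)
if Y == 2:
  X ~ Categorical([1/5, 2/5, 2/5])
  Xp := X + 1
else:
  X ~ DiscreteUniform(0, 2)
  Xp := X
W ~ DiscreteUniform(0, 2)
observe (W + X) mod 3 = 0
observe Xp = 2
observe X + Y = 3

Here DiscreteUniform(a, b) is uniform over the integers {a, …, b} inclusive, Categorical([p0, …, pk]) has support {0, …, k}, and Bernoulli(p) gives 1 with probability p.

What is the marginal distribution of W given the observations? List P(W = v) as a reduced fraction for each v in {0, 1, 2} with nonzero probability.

Enumerate traces; 8 have nonzero weight after conditioning:
  (Y=1, Z=0, X=2, W=1) weight 1/324
  (Y=1, Z=1, X=2, W=1) weight 1/324
  (Y=1, Z=2, X=2, W=1) weight 1/324
  (Y=1, Z=3, X=2, W=1) weight 1/324
  (Y=2, Z=0, X=1, W=2) weight 1/90
  (Y=2, Z=1, X=1, W=2) weight 1/90
  (Y=2, Z=2, X=1, W=2) weight 1/90
  (Y=2, Z=3, X=1, W=2) weight 1/90
Group by W:
  weight(W=1) = 1/81
  weight(W=2) = 2/45
Total weight = 1/81 + 2/45 = 23/405
P(W=1 | obs) = 1/81 / 23/405 = 5/23
P(W=2 | obs) = 2/45 / 23/405 = 18/23

P(W=1) = 5/23, P(W=2) = 18/23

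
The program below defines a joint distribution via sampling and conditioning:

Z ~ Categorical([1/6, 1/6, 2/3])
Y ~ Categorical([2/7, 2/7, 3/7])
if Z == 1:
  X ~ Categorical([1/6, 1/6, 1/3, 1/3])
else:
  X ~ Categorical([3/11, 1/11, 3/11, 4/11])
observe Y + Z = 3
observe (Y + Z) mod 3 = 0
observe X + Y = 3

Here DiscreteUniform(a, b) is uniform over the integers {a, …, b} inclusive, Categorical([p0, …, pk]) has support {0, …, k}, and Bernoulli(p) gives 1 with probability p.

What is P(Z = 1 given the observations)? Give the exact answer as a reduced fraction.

P(Z = 1 | obs) = 11/59

Enumerate traces; 2 have nonzero weight after conditioning:
  (Z=1, Y=2, X=1) weight 1/84
  (Z=2, Y=1, X=2) weight 4/77
Group by Z:
  weight(Z=1) = 1/84
  weight(Z=2) = 4/77
Total weight = 1/84 + 4/77 = 59/924
P(Z=1 | obs) = 1/84 / 59/924 = 11/59
P(Z=2 | obs) = 4/77 / 59/924 = 48/59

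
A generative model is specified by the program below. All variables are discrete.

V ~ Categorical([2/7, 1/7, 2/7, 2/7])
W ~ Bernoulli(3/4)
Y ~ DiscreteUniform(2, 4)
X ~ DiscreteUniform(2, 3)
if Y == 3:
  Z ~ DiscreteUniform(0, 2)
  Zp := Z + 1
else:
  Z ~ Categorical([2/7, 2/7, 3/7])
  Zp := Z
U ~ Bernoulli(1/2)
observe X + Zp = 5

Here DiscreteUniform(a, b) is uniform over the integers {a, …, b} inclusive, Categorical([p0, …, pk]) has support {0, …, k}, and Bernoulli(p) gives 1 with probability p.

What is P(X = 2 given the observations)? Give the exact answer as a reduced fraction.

P(X = 2 | obs) = 7/32

Enumerate traces; 64 have nonzero weight after conditioning:
  (V=0, W=0, Y=2, X=3, Z=2, U=0) weight 1/392
  (V=0, W=0, Y=2, X=3, Z=2, U=1) weight 1/392
  (V=0, W=0, Y=3, X=2, Z=2, U=0) weight 1/504
  (V=0, W=0, Y=3, X=2, Z=2, U=1) weight 1/504
  (V=0, W=0, Y=3, X=3, Z=1, U=0) weight 1/504
  (V=0, W=0, Y=3, X=3, Z=1, U=1) weight 1/504
  (V=0, W=0, Y=4, X=3, Z=2, U=0) weight 1/392
  (V=0, W=0, Y=4, X=3, Z=2, U=1) weight 1/392
  … 56 more
Group by X:
  weight(X=2) = 1/18
  weight(X=3) = 25/126
Total weight = 1/18 + 25/126 = 16/63
P(X=2 | obs) = 1/18 / 16/63 = 7/32
P(X=3 | obs) = 25/126 / 16/63 = 25/32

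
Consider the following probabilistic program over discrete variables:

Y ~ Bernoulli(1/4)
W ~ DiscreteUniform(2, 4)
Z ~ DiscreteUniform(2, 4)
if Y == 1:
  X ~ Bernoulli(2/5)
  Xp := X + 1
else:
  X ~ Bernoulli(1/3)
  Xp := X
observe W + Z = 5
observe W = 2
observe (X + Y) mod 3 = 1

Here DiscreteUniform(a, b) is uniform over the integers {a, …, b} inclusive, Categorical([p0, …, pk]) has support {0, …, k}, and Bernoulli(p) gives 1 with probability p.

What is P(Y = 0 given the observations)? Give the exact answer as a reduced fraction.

Enumerate traces; 2 have nonzero weight after conditioning:
  (Y=0, W=2, Z=3, X=1) weight 1/36
  (Y=1, W=2, Z=3, X=0) weight 1/60
Group by Y:
  weight(Y=0) = 1/36
  weight(Y=1) = 1/60
Total weight = 1/36 + 1/60 = 2/45
P(Y=0 | obs) = 1/36 / 2/45 = 5/8
P(Y=1 | obs) = 1/60 / 2/45 = 3/8

P(Y = 0 | obs) = 5/8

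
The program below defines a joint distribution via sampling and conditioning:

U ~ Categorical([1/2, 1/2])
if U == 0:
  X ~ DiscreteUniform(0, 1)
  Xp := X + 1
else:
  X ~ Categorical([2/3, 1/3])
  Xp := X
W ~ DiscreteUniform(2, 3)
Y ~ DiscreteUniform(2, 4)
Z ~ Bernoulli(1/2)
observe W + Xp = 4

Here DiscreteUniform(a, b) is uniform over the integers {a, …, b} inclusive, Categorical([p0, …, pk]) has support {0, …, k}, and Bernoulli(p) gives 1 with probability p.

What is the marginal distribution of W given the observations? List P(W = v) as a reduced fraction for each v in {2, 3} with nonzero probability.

Enumerate traces; 18 have nonzero weight after conditioning:
  (U=0, X=0, W=3, Y=2, Z=0) weight 1/48
  (U=0, X=0, W=3, Y=2, Z=1) weight 1/48
  (U=0, X=0, W=3, Y=3, Z=0) weight 1/48
  (U=0, X=0, W=3, Y=3, Z=1) weight 1/48
  (U=0, X=0, W=3, Y=4, Z=0) weight 1/48
  (U=0, X=0, W=3, Y=4, Z=1) weight 1/48
  (U=0, X=1, W=2, Y=2, Z=0) weight 1/48
  (U=0, X=1, W=2, Y=2, Z=1) weight 1/48
  … 10 more
Group by W:
  weight(W=2) = 1/8
  weight(W=3) = 5/24
Total weight = 1/8 + 5/24 = 1/3
P(W=2 | obs) = 1/8 / 1/3 = 3/8
P(W=3 | obs) = 5/24 / 1/3 = 5/8

P(W=2) = 3/8, P(W=3) = 5/8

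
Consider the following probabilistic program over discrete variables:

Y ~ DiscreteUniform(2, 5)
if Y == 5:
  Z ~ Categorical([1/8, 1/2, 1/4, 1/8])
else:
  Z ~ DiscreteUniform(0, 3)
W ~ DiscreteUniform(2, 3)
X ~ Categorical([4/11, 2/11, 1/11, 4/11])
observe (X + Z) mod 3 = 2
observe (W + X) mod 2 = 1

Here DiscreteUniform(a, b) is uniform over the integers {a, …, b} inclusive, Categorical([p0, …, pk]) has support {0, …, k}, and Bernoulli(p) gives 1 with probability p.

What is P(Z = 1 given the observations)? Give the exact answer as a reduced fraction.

P(Z = 1 | obs) = 10/49

Enumerate traces; 20 have nonzero weight after conditioning:
  (Y=2, Z=0, W=3, X=2) weight 1/352
  (Y=2, Z=1, W=2, X=1) weight 1/176
  (Y=2, Z=2, W=2, X=3) weight 1/88
  (Y=2, Z=2, W=3, X=0) weight 1/88
  (Y=2, Z=3, W=3, X=2) weight 1/352
  (Y=3, Z=0, W=3, X=2) weight 1/352
  (Y=3, Z=1, W=2, X=1) weight 1/176
  (Y=3, Z=2, W=2, X=3) weight 1/88
  … 12 more
Group by Z:
  weight(Z=0) = 7/704
  weight(Z=1) = 5/176
  weight(Z=2) = 1/11
  weight(Z=3) = 7/704
Total weight = 7/704 + 5/176 + 1/11 + 7/704 = 49/352
P(Z=0 | obs) = 7/704 / 49/352 = 1/14
P(Z=1 | obs) = 5/176 / 49/352 = 10/49
P(Z=2 | obs) = 1/11 / 49/352 = 32/49
P(Z=3 | obs) = 7/704 / 49/352 = 1/14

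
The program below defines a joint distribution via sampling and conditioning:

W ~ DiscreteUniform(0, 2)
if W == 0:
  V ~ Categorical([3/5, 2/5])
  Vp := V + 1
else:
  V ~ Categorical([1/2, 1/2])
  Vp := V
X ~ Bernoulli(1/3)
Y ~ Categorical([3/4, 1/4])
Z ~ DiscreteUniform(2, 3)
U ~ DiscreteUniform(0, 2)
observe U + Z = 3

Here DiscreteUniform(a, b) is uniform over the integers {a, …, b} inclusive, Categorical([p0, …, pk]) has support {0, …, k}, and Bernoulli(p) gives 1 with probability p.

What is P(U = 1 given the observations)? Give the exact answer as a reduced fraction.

Enumerate traces; 48 have nonzero weight after conditioning:
  (W=0, V=0, X=0, Y=0, Z=2, U=1) weight 1/60
  (W=0, V=0, X=0, Y=0, Z=3, U=0) weight 1/60
  (W=0, V=0, X=0, Y=1, Z=2, U=1) weight 1/180
  (W=0, V=0, X=0, Y=1, Z=3, U=0) weight 1/180
  (W=0, V=0, X=1, Y=0, Z=2, U=1) weight 1/120
  (W=0, V=0, X=1, Y=0, Z=3, U=0) weight 1/120
  (W=0, V=0, X=1, Y=1, Z=2, U=1) weight 1/360
  (W=0, V=0, X=1, Y=1, Z=3, U=0) weight 1/360
  … 40 more
Group by U:
  weight(U=0) = 1/6
  weight(U=1) = 1/6
Total weight = 1/6 + 1/6 = 1/3
P(U=0 | obs) = 1/6 / 1/3 = 1/2
P(U=1 | obs) = 1/6 / 1/3 = 1/2

P(U = 1 | obs) = 1/2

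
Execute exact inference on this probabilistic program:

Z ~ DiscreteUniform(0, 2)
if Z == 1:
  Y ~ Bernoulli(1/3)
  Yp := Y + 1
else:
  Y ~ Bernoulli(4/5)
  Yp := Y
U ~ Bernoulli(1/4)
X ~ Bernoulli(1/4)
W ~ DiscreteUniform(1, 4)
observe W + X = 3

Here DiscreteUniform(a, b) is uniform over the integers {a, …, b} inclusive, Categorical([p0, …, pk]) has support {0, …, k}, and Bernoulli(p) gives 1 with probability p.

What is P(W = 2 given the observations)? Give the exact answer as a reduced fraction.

Enumerate traces; 24 have nonzero weight after conditioning:
  (Z=0, Y=0, U=0, X=0, W=3) weight 3/320
  (Z=0, Y=0, U=0, X=1, W=2) weight 1/320
  (Z=0, Y=0, U=1, X=0, W=3) weight 1/320
  (Z=0, Y=0, U=1, X=1, W=2) weight 1/960
  (Z=0, Y=1, U=0, X=0, W=3) weight 3/80
  (Z=0, Y=1, U=0, X=1, W=2) weight 1/80
  (Z=0, Y=1, U=1, X=0, W=3) weight 1/80
  (Z=0, Y=1, U=1, X=1, W=2) weight 1/240
  … 16 more
Group by W:
  weight(W=2) = 1/16
  weight(W=3) = 3/16
Total weight = 1/16 + 3/16 = 1/4
P(W=2 | obs) = 1/16 / 1/4 = 1/4
P(W=3 | obs) = 3/16 / 1/4 = 3/4

P(W = 2 | obs) = 1/4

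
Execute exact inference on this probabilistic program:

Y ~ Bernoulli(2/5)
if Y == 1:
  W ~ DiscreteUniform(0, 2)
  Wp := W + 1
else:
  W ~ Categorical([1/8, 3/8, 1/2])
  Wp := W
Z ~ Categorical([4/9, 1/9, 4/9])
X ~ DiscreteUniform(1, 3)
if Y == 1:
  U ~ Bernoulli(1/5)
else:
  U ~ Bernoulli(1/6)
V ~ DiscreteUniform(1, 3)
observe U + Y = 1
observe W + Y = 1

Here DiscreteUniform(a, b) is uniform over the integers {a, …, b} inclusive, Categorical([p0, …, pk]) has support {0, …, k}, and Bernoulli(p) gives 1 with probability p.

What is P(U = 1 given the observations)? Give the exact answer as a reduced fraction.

P(U = 1 | obs) = 45/173

Enumerate traces; 54 have nonzero weight after conditioning:
  (Y=0, W=1, Z=0, X=1, U=1, V=1) weight 1/540
  (Y=0, W=1, Z=0, X=1, U=1, V=2) weight 1/540
  (Y=0, W=1, Z=0, X=1, U=1, V=3) weight 1/540
  (Y=0, W=1, Z=0, X=2, U=1, V=1) weight 1/540
  (Y=0, W=1, Z=0, X=2, U=1, V=2) weight 1/540
  (Y=0, W=1, Z=0, X=2, U=1, V=3) weight 1/540
  (Y=0, W=1, Z=0, X=3, U=1, V=1) weight 1/540
  (Y=0, W=1, Z=0, X=3, U=1, V=2) weight 1/540
  (Y=1, W=0, Z=0, X=1, U=0, V=1) weight 32/6075
  … 45 more
Group by U:
  weight(U=0) = 8/75
  weight(U=1) = 3/80
Total weight = 8/75 + 3/80 = 173/1200
P(U=0 | obs) = 8/75 / 173/1200 = 128/173
P(U=1 | obs) = 3/80 / 173/1200 = 45/173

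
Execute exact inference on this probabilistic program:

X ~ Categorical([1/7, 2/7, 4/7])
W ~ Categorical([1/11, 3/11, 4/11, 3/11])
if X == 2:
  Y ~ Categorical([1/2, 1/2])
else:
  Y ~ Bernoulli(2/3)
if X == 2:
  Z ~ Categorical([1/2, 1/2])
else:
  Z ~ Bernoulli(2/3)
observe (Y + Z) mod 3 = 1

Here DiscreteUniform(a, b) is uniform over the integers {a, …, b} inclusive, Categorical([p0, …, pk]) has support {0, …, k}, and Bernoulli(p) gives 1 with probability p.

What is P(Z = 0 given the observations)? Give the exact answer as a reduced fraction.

P(Z = 0 | obs) = 1/2

Enumerate traces; 24 have nonzero weight after conditioning:
  (X=0, W=0, Y=0, Z=1) weight 2/693
  (X=0, W=0, Y=1, Z=0) weight 2/693
  (X=0, W=1, Y=0, Z=1) weight 2/231
  (X=0, W=1, Y=1, Z=0) weight 2/231
  (X=0, W=2, Y=0, Z=1) weight 8/693
  (X=0, W=2, Y=1, Z=0) weight 8/693
  (X=0, W=3, Y=0, Z=1) weight 2/231
  (X=0, W=3, Y=1, Z=0) weight 2/231
  … 16 more
Group by Z:
  weight(Z=0) = 5/21
  weight(Z=1) = 5/21
Total weight = 5/21 + 5/21 = 10/21
P(Z=0 | obs) = 5/21 / 10/21 = 1/2
P(Z=1 | obs) = 5/21 / 10/21 = 1/2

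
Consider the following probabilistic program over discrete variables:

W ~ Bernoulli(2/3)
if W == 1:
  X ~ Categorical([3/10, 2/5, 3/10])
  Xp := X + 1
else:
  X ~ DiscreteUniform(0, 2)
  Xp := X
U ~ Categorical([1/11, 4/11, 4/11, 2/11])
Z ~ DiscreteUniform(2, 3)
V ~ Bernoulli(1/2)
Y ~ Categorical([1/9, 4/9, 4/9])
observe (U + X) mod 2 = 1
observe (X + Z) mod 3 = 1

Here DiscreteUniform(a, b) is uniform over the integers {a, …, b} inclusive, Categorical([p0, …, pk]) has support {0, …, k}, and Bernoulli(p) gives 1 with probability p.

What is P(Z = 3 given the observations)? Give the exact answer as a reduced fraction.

Enumerate traces; 48 have nonzero weight after conditioning:
  (W=0, X=1, U=0, Z=3, V=0, Y=0) weight 1/3564
  (W=0, X=1, U=0, Z=3, V=0, Y=1) weight 1/891
  (W=0, X=1, U=0, Z=3, V=0, Y=2) weight 1/891
  (W=0, X=1, U=0, Z=3, V=1, Y=0) weight 1/3564
  (W=0, X=1, U=0, Z=3, V=1, Y=1) weight 1/891
  (W=0, X=1, U=0, Z=3, V=1, Y=2) weight 1/891
  (W=0, X=1, U=2, Z=3, V=0, Y=0) weight 1/891
  (W=0, X=1, U=2, Z=3, V=0, Y=1) weight 4/891
  (W=0, X=2, U=1, Z=2, V=0, Y=0) weight 1/891
  … 39 more
Group by Z:
  weight(Z=2) = 14/165
  weight(Z=3) = 17/198
Total weight = 14/165 + 17/198 = 169/990
P(Z=2 | obs) = 14/165 / 169/990 = 84/169
P(Z=3 | obs) = 17/198 / 169/990 = 85/169

P(Z = 3 | obs) = 85/169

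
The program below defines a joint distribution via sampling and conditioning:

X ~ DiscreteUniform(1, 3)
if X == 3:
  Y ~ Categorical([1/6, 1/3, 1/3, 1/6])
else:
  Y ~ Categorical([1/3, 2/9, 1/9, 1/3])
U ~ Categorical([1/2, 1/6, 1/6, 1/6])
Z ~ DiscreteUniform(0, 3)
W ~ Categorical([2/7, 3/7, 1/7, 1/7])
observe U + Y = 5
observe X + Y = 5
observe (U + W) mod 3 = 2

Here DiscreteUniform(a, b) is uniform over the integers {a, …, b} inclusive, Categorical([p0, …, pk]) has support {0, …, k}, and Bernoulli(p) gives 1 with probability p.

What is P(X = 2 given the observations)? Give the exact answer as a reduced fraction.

P(X = 2 | obs) = 3/4

Enumerate traces; 12 have nonzero weight after conditioning:
  (X=2, Y=3, U=2, Z=0, W=0) weight 1/756
  (X=2, Y=3, U=2, Z=0, W=3) weight 1/1512
  (X=2, Y=3, U=2, Z=1, W=0) weight 1/756
  (X=2, Y=3, U=2, Z=1, W=3) weight 1/1512
  (X=2, Y=3, U=2, Z=2, W=0) weight 1/756
  (X=2, Y=3, U=2, Z=2, W=3) weight 1/1512
  (X=2, Y=3, U=2, Z=3, W=0) weight 1/756
  (X=2, Y=3, U=2, Z=3, W=3) weight 1/1512
  (X=3, Y=2, U=3, Z=0, W=2) weight 1/1512
  … 3 more
Group by X:
  weight(X=2) = 1/126
  weight(X=3) = 1/378
Total weight = 1/126 + 1/378 = 2/189
P(X=2 | obs) = 1/126 / 2/189 = 3/4
P(X=3 | obs) = 1/378 / 2/189 = 1/4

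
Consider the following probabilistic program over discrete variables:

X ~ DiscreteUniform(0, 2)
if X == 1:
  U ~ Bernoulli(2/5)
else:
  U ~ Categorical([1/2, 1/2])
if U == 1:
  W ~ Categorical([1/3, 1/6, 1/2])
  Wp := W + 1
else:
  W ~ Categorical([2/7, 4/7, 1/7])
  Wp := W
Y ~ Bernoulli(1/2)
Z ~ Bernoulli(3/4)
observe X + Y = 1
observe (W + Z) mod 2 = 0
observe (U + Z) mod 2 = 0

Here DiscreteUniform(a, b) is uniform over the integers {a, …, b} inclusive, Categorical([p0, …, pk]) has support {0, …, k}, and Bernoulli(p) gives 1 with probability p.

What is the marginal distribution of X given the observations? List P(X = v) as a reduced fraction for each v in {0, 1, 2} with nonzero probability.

Enumerate traces; 6 have nonzero weight after conditioning:
  (X=0, U=0, W=0, Y=1, Z=0) weight 1/168
  (X=0, U=0, W=2, Y=1, Z=0) weight 1/336
  (X=0, U=1, W=1, Y=1, Z=1) weight 1/96
  (X=1, U=0, W=0, Y=0, Z=0) weight 1/140
  (X=1, U=0, W=2, Y=0, Z=0) weight 1/280
  (X=1, U=1, W=1, Y=0, Z=1) weight 1/120
Group by X:
  weight(X=0) = 13/672
  weight(X=1) = 2/105
Total weight = 13/672 + 2/105 = 43/1120
P(X=0 | obs) = 13/672 / 43/1120 = 65/129
P(X=1 | obs) = 2/105 / 43/1120 = 64/129

P(X=0) = 65/129, P(X=1) = 64/129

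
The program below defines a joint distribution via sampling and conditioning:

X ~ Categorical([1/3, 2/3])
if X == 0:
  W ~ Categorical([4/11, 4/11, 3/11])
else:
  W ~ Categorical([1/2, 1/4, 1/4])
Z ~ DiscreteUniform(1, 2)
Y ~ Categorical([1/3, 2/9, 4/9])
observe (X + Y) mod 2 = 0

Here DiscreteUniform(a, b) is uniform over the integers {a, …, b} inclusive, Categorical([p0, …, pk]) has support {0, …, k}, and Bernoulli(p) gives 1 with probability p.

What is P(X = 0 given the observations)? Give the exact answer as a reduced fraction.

P(X = 0 | obs) = 7/11

Enumerate traces; 18 have nonzero weight after conditioning:
  (X=0, W=0, Z=1, Y=0) weight 2/99
  (X=0, W=0, Z=1, Y=2) weight 8/297
  (X=0, W=0, Z=2, Y=0) weight 2/99
  (X=0, W=0, Z=2, Y=2) weight 8/297
  (X=0, W=1, Z=1, Y=0) weight 2/99
  (X=0, W=1, Z=1, Y=2) weight 8/297
  (X=0, W=1, Z=2, Y=0) weight 2/99
  (X=0, W=1, Z=2, Y=2) weight 8/297
  (X=1, W=0, Z=1, Y=1) weight 1/27
  … 9 more
Group by X:
  weight(X=0) = 7/27
  weight(X=1) = 4/27
Total weight = 7/27 + 4/27 = 11/27
P(X=0 | obs) = 7/27 / 11/27 = 7/11
P(X=1 | obs) = 4/27 / 11/27 = 4/11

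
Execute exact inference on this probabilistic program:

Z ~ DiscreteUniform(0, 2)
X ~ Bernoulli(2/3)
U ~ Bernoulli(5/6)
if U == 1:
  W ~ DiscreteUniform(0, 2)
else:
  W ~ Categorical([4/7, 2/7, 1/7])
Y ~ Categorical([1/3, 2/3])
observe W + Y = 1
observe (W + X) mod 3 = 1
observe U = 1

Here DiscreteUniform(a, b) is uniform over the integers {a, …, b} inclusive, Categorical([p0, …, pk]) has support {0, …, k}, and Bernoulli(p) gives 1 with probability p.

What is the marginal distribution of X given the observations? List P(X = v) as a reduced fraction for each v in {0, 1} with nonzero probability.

P(X=0) = 1/5, P(X=1) = 4/5

Enumerate traces; 6 have nonzero weight after conditioning:
  (Z=0, X=0, U=1, W=1, Y=0) weight 5/486
  (Z=0, X=1, U=1, W=0, Y=1) weight 10/243
  (Z=1, X=0, U=1, W=1, Y=0) weight 5/486
  (Z=1, X=1, U=1, W=0, Y=1) weight 10/243
  (Z=2, X=0, U=1, W=1, Y=0) weight 5/486
  (Z=2, X=1, U=1, W=0, Y=1) weight 10/243
Group by X:
  weight(X=0) = 5/162
  weight(X=1) = 10/81
Total weight = 5/162 + 10/81 = 25/162
P(X=0 | obs) = 5/162 / 25/162 = 1/5
P(X=1 | obs) = 10/81 / 25/162 = 4/5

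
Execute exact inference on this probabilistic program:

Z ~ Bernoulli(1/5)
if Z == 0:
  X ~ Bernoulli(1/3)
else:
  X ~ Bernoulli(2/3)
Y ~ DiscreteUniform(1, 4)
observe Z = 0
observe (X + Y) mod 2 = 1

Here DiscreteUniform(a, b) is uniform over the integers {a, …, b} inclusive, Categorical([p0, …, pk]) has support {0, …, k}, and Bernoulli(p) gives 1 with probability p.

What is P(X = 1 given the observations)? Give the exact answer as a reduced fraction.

Enumerate traces; 4 have nonzero weight after conditioning:
  (Z=0, X=0, Y=1) weight 2/15
  (Z=0, X=0, Y=3) weight 2/15
  (Z=0, X=1, Y=2) weight 1/15
  (Z=0, X=1, Y=4) weight 1/15
Group by X:
  weight(X=0) = 4/15
  weight(X=1) = 2/15
Total weight = 4/15 + 2/15 = 2/5
P(X=0 | obs) = 4/15 / 2/5 = 2/3
P(X=1 | obs) = 2/15 / 2/5 = 1/3

P(X = 1 | obs) = 1/3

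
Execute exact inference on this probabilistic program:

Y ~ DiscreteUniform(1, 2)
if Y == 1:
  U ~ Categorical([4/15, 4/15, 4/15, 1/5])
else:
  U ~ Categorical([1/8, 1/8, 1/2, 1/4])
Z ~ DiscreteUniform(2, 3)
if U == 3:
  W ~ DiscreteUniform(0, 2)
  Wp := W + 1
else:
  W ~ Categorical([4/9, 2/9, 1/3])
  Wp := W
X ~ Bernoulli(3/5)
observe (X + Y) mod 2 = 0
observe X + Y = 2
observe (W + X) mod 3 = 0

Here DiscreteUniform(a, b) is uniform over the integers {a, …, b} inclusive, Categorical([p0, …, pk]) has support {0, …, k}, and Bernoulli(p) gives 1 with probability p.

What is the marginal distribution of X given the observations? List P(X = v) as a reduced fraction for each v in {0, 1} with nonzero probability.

Enumerate traces; 16 have nonzero weight after conditioning:
  (Y=1, U=0, Z=2, W=2, X=1) weight 1/75
  (Y=1, U=0, Z=3, W=2, X=1) weight 1/75
  (Y=1, U=1, Z=2, W=2, X=1) weight 1/75
  (Y=1, U=1, Z=3, W=2, X=1) weight 1/75
  (Y=1, U=2, Z=2, W=2, X=1) weight 1/75
  (Y=1, U=2, Z=3, W=2, X=1) weight 1/75
  (Y=1, U=3, Z=2, W=2, X=1) weight 1/100
  (Y=1, U=3, Z=3, W=2, X=1) weight 1/100
  (Y=2, U=0, Z=2, W=0, X=0) weight 1/180
  … 7 more
Group by X:
  weight(X=0) = 1/12
  weight(X=1) = 1/10
Total weight = 1/12 + 1/10 = 11/60
P(X=0 | obs) = 1/12 / 11/60 = 5/11
P(X=1 | obs) = 1/10 / 11/60 = 6/11

P(X=0) = 5/11, P(X=1) = 6/11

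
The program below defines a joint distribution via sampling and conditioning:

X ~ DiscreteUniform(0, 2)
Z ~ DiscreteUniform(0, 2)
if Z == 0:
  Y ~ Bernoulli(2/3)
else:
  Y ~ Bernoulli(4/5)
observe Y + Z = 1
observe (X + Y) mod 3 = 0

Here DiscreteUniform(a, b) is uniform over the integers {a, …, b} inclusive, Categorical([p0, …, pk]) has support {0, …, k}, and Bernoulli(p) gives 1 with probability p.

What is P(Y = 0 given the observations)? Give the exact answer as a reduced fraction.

P(Y = 0 | obs) = 3/13

Enumerate traces; 2 have nonzero weight after conditioning:
  (X=0, Z=1, Y=0) weight 1/45
  (X=2, Z=0, Y=1) weight 2/27
Group by Y:
  weight(Y=0) = 1/45
  weight(Y=1) = 2/27
Total weight = 1/45 + 2/27 = 13/135
P(Y=0 | obs) = 1/45 / 13/135 = 3/13
P(Y=1 | obs) = 2/27 / 13/135 = 10/13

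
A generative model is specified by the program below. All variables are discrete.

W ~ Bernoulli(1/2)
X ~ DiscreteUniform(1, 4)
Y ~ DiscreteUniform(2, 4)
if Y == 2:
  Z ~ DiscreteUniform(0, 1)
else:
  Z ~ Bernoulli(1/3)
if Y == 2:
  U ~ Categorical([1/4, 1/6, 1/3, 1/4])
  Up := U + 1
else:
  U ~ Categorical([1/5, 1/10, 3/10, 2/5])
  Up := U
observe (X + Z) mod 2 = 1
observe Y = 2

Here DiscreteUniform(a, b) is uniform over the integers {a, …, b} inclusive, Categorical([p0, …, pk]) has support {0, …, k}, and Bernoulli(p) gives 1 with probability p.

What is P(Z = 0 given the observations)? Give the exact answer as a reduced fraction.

Enumerate traces; 32 have nonzero weight after conditioning:
  (W=0, X=1, Y=2, Z=0, U=0) weight 1/192
  (W=0, X=1, Y=2, Z=0, U=1) weight 1/288
  (W=0, X=1, Y=2, Z=0, U=2) weight 1/144
  (W=0, X=1, Y=2, Z=0, U=3) weight 1/192
  (W=0, X=2, Y=2, Z=1, U=0) weight 1/192
  (W=0, X=2, Y=2, Z=1, U=1) weight 1/288
  (W=0, X=2, Y=2, Z=1, U=2) weight 1/144
  (W=0, X=2, Y=2, Z=1, U=3) weight 1/192
  … 24 more
Group by Z:
  weight(Z=0) = 1/12
  weight(Z=1) = 1/12
Total weight = 1/12 + 1/12 = 1/6
P(Z=0 | obs) = 1/12 / 1/6 = 1/2
P(Z=1 | obs) = 1/12 / 1/6 = 1/2

P(Z = 0 | obs) = 1/2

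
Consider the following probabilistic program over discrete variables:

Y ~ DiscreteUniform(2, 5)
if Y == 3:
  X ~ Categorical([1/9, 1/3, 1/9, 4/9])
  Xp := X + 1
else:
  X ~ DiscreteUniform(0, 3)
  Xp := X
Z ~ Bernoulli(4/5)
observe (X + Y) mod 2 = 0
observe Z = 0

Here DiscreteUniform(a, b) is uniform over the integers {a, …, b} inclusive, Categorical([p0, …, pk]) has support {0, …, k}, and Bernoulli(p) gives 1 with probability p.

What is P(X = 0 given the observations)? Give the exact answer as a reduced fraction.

Enumerate traces; 8 have nonzero weight after conditioning:
  (Y=2, X=0, Z=0) weight 1/80
  (Y=2, X=2, Z=0) weight 1/80
  (Y=3, X=1, Z=0) weight 1/60
  (Y=3, X=3, Z=0) weight 1/45
  (Y=4, X=0, Z=0) weight 1/80
  (Y=4, X=2, Z=0) weight 1/80
  (Y=5, X=1, Z=0) weight 1/80
  (Y=5, X=3, Z=0) weight 1/80
Group by X:
  weight(X=0) = 1/40
  weight(X=1) = 7/240
  weight(X=2) = 1/40
  weight(X=3) = 5/144
Total weight = 1/40 + 7/240 + 1/40 + 5/144 = 41/360
P(X=0 | obs) = 1/40 / 41/360 = 9/41
P(X=1 | obs) = 7/240 / 41/360 = 21/82
P(X=2 | obs) = 1/40 / 41/360 = 9/41
P(X=3 | obs) = 5/144 / 41/360 = 25/82

P(X = 0 | obs) = 9/41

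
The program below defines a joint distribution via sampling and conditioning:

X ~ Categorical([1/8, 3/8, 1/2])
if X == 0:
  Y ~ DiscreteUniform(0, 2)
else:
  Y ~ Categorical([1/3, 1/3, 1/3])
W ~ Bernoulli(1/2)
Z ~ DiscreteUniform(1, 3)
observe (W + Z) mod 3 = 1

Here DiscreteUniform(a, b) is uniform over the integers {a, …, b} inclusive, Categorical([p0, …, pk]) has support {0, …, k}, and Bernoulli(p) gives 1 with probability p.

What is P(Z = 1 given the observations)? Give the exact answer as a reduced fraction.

Enumerate traces; 18 have nonzero weight after conditioning:
  (X=0, Y=0, W=0, Z=1) weight 1/144
  (X=0, Y=0, W=1, Z=3) weight 1/144
  (X=0, Y=1, W=0, Z=1) weight 1/144
  (X=0, Y=1, W=1, Z=3) weight 1/144
  (X=0, Y=2, W=0, Z=1) weight 1/144
  (X=0, Y=2, W=1, Z=3) weight 1/144
  (X=1, Y=0, W=0, Z=1) weight 1/48
  (X=1, Y=0, W=1, Z=3) weight 1/48
  … 10 more
Group by Z:
  weight(Z=1) = 1/6
  weight(Z=3) = 1/6
Total weight = 1/6 + 1/6 = 1/3
P(Z=1 | obs) = 1/6 / 1/3 = 1/2
P(Z=3 | obs) = 1/6 / 1/3 = 1/2

P(Z = 1 | obs) = 1/2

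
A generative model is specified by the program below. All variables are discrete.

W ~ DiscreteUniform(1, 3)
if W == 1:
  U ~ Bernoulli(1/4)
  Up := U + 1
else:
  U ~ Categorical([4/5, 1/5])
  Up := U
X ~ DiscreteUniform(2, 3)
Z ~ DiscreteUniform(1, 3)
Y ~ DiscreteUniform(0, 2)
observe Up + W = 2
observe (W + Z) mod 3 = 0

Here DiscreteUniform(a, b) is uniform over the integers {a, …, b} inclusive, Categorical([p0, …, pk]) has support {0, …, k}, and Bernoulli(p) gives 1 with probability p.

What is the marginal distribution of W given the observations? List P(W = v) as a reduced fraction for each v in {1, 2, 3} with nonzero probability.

P(W=1) = 15/31, P(W=2) = 16/31

Enumerate traces; 12 have nonzero weight after conditioning:
  (W=1, U=0, X=2, Z=2, Y=0) weight 1/72
  (W=1, U=0, X=2, Z=2, Y=1) weight 1/72
  (W=1, U=0, X=2, Z=2, Y=2) weight 1/72
  (W=1, U=0, X=3, Z=2, Y=0) weight 1/72
  (W=1, U=0, X=3, Z=2, Y=1) weight 1/72
  (W=1, U=0, X=3, Z=2, Y=2) weight 1/72
  (W=2, U=0, X=2, Z=1, Y=0) weight 2/135
  (W=2, U=0, X=2, Z=1, Y=1) weight 2/135
  … 4 more
Group by W:
  weight(W=1) = 1/12
  weight(W=2) = 4/45
Total weight = 1/12 + 4/45 = 31/180
P(W=1 | obs) = 1/12 / 31/180 = 15/31
P(W=2 | obs) = 4/45 / 31/180 = 16/31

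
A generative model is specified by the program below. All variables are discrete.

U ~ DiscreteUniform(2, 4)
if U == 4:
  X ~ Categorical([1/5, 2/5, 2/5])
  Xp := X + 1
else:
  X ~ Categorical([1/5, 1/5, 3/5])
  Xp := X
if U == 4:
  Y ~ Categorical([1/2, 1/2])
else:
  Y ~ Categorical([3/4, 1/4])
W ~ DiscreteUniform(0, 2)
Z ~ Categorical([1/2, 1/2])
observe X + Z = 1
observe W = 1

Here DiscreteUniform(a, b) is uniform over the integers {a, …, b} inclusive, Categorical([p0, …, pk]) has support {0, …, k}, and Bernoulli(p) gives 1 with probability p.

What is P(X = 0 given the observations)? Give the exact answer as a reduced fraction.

P(X = 0 | obs) = 3/7

Enumerate traces; 12 have nonzero weight after conditioning:
  (U=2, X=0, Y=0, W=1, Z=1) weight 1/120
  (U=2, X=0, Y=1, W=1, Z=1) weight 1/360
  (U=2, X=1, Y=0, W=1, Z=0) weight 1/120
  (U=2, X=1, Y=1, W=1, Z=0) weight 1/360
  (U=3, X=0, Y=0, W=1, Z=1) weight 1/120
  (U=3, X=0, Y=1, W=1, Z=1) weight 1/360
  (U=3, X=1, Y=0, W=1, Z=0) weight 1/120
  (U=3, X=1, Y=1, W=1, Z=0) weight 1/360
  … 4 more
Group by X:
  weight(X=0) = 1/30
  weight(X=1) = 2/45
Total weight = 1/30 + 2/45 = 7/90
P(X=0 | obs) = 1/30 / 7/90 = 3/7
P(X=1 | obs) = 2/45 / 7/90 = 4/7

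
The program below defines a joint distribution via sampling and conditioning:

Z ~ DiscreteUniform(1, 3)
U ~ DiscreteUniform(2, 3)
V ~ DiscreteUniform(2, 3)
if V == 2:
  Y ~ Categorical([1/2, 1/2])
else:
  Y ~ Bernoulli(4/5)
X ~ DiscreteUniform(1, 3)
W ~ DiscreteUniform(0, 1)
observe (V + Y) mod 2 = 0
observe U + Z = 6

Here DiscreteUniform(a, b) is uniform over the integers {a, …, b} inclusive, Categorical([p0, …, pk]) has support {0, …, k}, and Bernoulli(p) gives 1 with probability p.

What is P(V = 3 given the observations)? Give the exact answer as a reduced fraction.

P(V = 3 | obs) = 8/13

Enumerate traces; 12 have nonzero weight after conditioning:
  (Z=3, U=3, V=2, Y=0, X=1, W=0) weight 1/144
  (Z=3, U=3, V=2, Y=0, X=1, W=1) weight 1/144
  (Z=3, U=3, V=2, Y=0, X=2, W=0) weight 1/144
  (Z=3, U=3, V=2, Y=0, X=2, W=1) weight 1/144
  (Z=3, U=3, V=2, Y=0, X=3, W=0) weight 1/144
  (Z=3, U=3, V=2, Y=0, X=3, W=1) weight 1/144
  (Z=3, U=3, V=3, Y=1, X=1, W=0) weight 1/90
  (Z=3, U=3, V=3, Y=1, X=1, W=1) weight 1/90
  … 4 more
Group by V:
  weight(V=2) = 1/24
  weight(V=3) = 1/15
Total weight = 1/24 + 1/15 = 13/120
P(V=2 | obs) = 1/24 / 13/120 = 5/13
P(V=3 | obs) = 1/15 / 13/120 = 8/13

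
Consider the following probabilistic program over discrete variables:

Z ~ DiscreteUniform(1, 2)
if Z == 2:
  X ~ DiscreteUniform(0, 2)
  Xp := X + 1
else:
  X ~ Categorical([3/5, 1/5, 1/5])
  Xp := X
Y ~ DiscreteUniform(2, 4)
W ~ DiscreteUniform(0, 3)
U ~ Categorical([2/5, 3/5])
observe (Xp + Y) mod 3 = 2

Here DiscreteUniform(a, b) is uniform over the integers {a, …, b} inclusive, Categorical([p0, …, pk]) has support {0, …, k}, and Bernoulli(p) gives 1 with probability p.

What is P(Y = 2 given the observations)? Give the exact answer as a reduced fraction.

Enumerate traces; 48 have nonzero weight after conditioning:
  (Z=1, X=0, Y=2, W=0, U=0) weight 1/100
  (Z=1, X=0, Y=2, W=0, U=1) weight 3/200
  (Z=1, X=0, Y=2, W=1, U=0) weight 1/100
  (Z=1, X=0, Y=2, W=1, U=1) weight 3/200
  (Z=1, X=0, Y=2, W=2, U=0) weight 1/100
  (Z=1, X=0, Y=2, W=2, U=1) weight 3/200
  (Z=1, X=0, Y=2, W=3, U=0) weight 1/100
  (Z=1, X=0, Y=2, W=3, U=1) weight 3/200
  (Z=1, X=1, Y=4, W=0, U=0) weight 1/300
  (Z=1, X=2, Y=3, W=0, U=0) weight 1/300
  … 38 more
Group by Y:
  weight(Y=2) = 7/45
  weight(Y=3) = 4/45
  weight(Y=4) = 4/45
Total weight = 7/45 + 4/45 + 4/45 = 1/3
P(Y=2 | obs) = 7/45 / 1/3 = 7/15
P(Y=3 | obs) = 4/45 / 1/3 = 4/15
P(Y=4 | obs) = 4/45 / 1/3 = 4/15

P(Y = 2 | obs) = 7/15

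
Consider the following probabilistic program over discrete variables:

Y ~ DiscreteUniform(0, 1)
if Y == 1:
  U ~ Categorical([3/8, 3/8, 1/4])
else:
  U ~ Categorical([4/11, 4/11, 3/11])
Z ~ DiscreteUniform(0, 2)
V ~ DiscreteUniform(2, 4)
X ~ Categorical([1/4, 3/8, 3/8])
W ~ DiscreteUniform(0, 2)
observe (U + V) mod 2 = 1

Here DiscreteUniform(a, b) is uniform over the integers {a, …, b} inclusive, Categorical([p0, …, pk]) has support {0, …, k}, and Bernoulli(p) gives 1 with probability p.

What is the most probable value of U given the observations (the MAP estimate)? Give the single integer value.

Enumerate traces; 216 have nonzero weight after conditioning:
  (Y=0, U=0, Z=0, V=3, X=0, W=0) weight 1/594
  (Y=0, U=0, Z=0, V=3, X=0, W=1) weight 1/594
  (Y=0, U=0, Z=0, V=3, X=0, W=2) weight 1/594
  (Y=0, U=0, Z=0, V=3, X=1, W=0) weight 1/396
  (Y=0, U=0, Z=0, V=3, X=1, W=1) weight 1/396
  (Y=0, U=0, Z=0, V=3, X=1, W=2) weight 1/396
  (Y=0, U=0, Z=0, V=3, X=2, W=0) weight 1/396
  (Y=0, U=0, Z=0, V=3, X=2, W=1) weight 1/396
  (Y=0, U=1, Z=0, V=2, X=0, W=0) weight 1/594
  (Y=0, U=2, Z=0, V=3, X=0, W=0) weight 1/792
  … 206 more
Group by U:
  weight(U=0) = 65/528
  weight(U=1) = 65/264
  weight(U=2) = 23/264
Total weight = 65/528 + 65/264 + 23/264 = 241/528
P(U=0 | obs) = 65/528 / 241/528 = 65/241
P(U=1 | obs) = 65/264 / 241/528 = 130/241
P(U=2 | obs) = 23/264 / 241/528 = 46/241
argmax = 1

argmax_v P(U = v | obs) = 1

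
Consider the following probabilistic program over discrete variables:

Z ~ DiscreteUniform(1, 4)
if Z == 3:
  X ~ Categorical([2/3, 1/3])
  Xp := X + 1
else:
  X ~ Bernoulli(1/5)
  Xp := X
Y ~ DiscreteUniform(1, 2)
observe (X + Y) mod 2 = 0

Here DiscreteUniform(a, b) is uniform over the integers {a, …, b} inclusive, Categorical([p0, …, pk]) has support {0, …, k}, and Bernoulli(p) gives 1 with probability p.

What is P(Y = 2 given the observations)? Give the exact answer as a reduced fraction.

Enumerate traces; 8 have nonzero weight after conditioning:
  (Z=1, X=0, Y=2) weight 1/10
  (Z=1, X=1, Y=1) weight 1/40
  (Z=2, X=0, Y=2) weight 1/10
  (Z=2, X=1, Y=1) weight 1/40
  (Z=3, X=0, Y=2) weight 1/12
  (Z=3, X=1, Y=1) weight 1/24
  (Z=4, X=0, Y=2) weight 1/10
  (Z=4, X=1, Y=1) weight 1/40
Group by Y:
  weight(Y=1) = 7/60
  weight(Y=2) = 23/60
Total weight = 7/60 + 23/60 = 1/2
P(Y=1 | obs) = 7/60 / 1/2 = 7/30
P(Y=2 | obs) = 23/60 / 1/2 = 23/30

P(Y = 2 | obs) = 23/30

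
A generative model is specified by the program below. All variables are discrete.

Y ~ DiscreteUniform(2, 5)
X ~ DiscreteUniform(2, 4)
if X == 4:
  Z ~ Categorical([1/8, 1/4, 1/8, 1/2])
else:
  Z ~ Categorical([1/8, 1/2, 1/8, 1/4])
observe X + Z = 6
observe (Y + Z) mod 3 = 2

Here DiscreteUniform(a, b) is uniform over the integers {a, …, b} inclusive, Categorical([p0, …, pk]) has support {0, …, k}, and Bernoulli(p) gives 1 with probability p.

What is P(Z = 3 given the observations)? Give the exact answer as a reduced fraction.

P(Z = 3 | obs) = 4/5

Enumerate traces; 3 have nonzero weight after conditioning:
  (Y=2, X=3, Z=3) weight 1/48
  (Y=3, X=4, Z=2) weight 1/96
  (Y=5, X=3, Z=3) weight 1/48
Group by Z:
  weight(Z=2) = 1/96
  weight(Z=3) = 1/24
Total weight = 1/96 + 1/24 = 5/96
P(Z=2 | obs) = 1/96 / 5/96 = 1/5
P(Z=3 | obs) = 1/24 / 5/96 = 4/5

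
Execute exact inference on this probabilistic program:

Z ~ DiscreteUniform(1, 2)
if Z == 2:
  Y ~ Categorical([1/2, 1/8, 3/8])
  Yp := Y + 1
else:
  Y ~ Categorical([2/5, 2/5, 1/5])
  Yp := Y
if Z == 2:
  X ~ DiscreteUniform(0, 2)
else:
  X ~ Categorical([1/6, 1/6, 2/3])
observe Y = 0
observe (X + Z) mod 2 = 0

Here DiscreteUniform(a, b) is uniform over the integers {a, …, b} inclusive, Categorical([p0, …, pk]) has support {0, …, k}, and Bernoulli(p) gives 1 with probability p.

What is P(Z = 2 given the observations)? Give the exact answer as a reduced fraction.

P(Z = 2 | obs) = 5/6

Enumerate traces; 3 have nonzero weight after conditioning:
  (Z=1, Y=0, X=1) weight 1/30
  (Z=2, Y=0, X=0) weight 1/12
  (Z=2, Y=0, X=2) weight 1/12
Group by Z:
  weight(Z=1) = 1/30
  weight(Z=2) = 1/6
Total weight = 1/30 + 1/6 = 1/5
P(Z=1 | obs) = 1/30 / 1/5 = 1/6
P(Z=2 | obs) = 1/6 / 1/5 = 5/6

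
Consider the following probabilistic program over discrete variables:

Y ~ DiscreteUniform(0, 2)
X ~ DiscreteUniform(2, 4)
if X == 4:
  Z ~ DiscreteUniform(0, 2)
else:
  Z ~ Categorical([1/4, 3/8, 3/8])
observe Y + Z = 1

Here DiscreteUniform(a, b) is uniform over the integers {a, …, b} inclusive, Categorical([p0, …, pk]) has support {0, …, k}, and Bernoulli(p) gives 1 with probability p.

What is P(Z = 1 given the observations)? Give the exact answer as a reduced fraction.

Enumerate traces; 6 have nonzero weight after conditioning:
  (Y=0, X=2, Z=1) weight 1/24
  (Y=0, X=3, Z=1) weight 1/24
  (Y=0, X=4, Z=1) weight 1/27
  (Y=1, X=2, Z=0) weight 1/36
  (Y=1, X=3, Z=0) weight 1/36
  (Y=1, X=4, Z=0) weight 1/27
Group by Z:
  weight(Z=0) = 5/54
  weight(Z=1) = 13/108
Total weight = 5/54 + 13/108 = 23/108
P(Z=0 | obs) = 5/54 / 23/108 = 10/23
P(Z=1 | obs) = 13/108 / 23/108 = 13/23

P(Z = 1 | obs) = 13/23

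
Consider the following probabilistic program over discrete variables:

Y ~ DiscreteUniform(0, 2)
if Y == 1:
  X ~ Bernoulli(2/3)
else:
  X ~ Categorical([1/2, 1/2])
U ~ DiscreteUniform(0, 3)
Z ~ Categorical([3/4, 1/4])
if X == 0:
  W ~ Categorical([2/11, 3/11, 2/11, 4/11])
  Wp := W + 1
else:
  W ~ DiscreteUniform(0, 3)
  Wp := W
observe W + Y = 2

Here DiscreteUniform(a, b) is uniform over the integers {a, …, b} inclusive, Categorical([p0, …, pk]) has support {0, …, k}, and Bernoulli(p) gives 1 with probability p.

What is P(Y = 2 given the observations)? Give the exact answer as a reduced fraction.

P(Y = 2 | obs) = 57/182

Enumerate traces; 48 have nonzero weight after conditioning:
  (Y=0, X=0, U=0, Z=0, W=2) weight 1/176
  (Y=0, X=0, U=0, Z=1, W=2) weight 1/528
  (Y=0, X=0, U=1, Z=0, W=2) weight 1/176
  (Y=0, X=0, U=1, Z=1, W=2) weight 1/528
  (Y=0, X=0, U=2, Z=0, W=2) weight 1/176
  (Y=0, X=0, U=2, Z=1, W=2) weight 1/528
  (Y=0, X=0, U=3, Z=0, W=2) weight 1/176
  (Y=0, X=0, U=3, Z=1, W=2) weight 1/528
  (Y=1, X=0, U=0, Z=0, W=1) weight 1/176
  (Y=2, X=0, U=0, Z=0, W=0) weight 1/176
  … 38 more
Group by Y:
  weight(Y=0) = 19/264
  weight(Y=1) = 17/198
  weight(Y=2) = 19/264
Total weight = 19/264 + 17/198 + 19/264 = 91/396
P(Y=0 | obs) = 19/264 / 91/396 = 57/182
P(Y=1 | obs) = 17/198 / 91/396 = 34/91
P(Y=2 | obs) = 19/264 / 91/396 = 57/182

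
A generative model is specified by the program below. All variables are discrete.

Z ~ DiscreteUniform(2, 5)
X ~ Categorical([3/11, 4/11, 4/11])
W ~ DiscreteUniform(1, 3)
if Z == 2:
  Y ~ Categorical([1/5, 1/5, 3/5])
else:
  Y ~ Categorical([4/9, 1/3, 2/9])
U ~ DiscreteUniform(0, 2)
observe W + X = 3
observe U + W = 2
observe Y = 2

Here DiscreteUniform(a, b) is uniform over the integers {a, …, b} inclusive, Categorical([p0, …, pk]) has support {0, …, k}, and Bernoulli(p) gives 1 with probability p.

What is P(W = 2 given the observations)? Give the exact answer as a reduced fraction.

Enumerate traces; 8 have nonzero weight after conditioning:
  (Z=2, X=1, W=2, Y=2, U=0) weight 1/165
  (Z=2, X=2, W=1, Y=2, U=1) weight 1/165
  (Z=3, X=1, W=2, Y=2, U=0) weight 2/891
  (Z=3, X=2, W=1, Y=2, U=1) weight 2/891
  (Z=4, X=1, W=2, Y=2, U=0) weight 2/891
  (Z=4, X=2, W=1, Y=2, U=1) weight 2/891
  (Z=5, X=1, W=2, Y=2, U=0) weight 2/891
  (Z=5, X=2, W=1, Y=2, U=1) weight 2/891
Group by W:
  weight(W=1) = 19/1485
  weight(W=2) = 19/1485
Total weight = 19/1485 + 19/1485 = 38/1485
P(W=1 | obs) = 19/1485 / 38/1485 = 1/2
P(W=2 | obs) = 19/1485 / 38/1485 = 1/2

P(W = 2 | obs) = 1/2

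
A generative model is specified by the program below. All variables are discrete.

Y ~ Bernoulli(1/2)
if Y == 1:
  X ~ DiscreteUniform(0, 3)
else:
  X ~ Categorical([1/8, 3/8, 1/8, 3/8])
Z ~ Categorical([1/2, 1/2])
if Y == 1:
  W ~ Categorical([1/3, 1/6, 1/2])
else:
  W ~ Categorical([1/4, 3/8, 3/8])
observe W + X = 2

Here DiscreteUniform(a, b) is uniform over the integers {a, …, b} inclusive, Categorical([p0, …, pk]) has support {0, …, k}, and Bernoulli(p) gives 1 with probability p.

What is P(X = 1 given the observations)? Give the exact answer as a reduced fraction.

Enumerate traces; 12 have nonzero weight after conditioning:
  (Y=0, X=0, Z=0, W=2) weight 3/256
  (Y=0, X=0, Z=1, W=2) weight 3/256
  (Y=0, X=1, Z=0, W=1) weight 9/256
  (Y=0, X=1, Z=1, W=1) weight 9/256
  (Y=0, X=2, Z=0, W=0) weight 1/128
  (Y=0, X=2, Z=1, W=0) weight 1/128
  (Y=1, X=0, Z=0, W=2) weight 1/32
  (Y=1, X=0, Z=1, W=2) weight 1/32
  … 4 more
Group by X:
  weight(X=0) = 11/128
  weight(X=1) = 35/384
  weight(X=2) = 11/192
Total weight = 11/128 + 35/384 + 11/192 = 15/64
P(X=0 | obs) = 11/128 / 15/64 = 11/30
P(X=1 | obs) = 35/384 / 15/64 = 7/18
P(X=2 | obs) = 11/192 / 15/64 = 11/45

P(X = 1 | obs) = 7/18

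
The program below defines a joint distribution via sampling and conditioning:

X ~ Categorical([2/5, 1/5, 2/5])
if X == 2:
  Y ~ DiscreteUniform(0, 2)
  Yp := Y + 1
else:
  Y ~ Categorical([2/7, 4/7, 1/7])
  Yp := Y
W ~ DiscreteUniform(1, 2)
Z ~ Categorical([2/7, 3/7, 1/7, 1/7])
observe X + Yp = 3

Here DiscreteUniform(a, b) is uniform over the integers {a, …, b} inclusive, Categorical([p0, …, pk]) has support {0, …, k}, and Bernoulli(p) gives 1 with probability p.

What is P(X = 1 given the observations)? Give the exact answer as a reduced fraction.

P(X = 1 | obs) = 3/17

Enumerate traces; 16 have nonzero weight after conditioning:
  (X=1, Y=2, W=1, Z=0) weight 1/245
  (X=1, Y=2, W=1, Z=1) weight 3/490
  (X=1, Y=2, W=1, Z=2) weight 1/490
  (X=1, Y=2, W=1, Z=3) weight 1/490
  (X=1, Y=2, W=2, Z=0) weight 1/245
  (X=1, Y=2, W=2, Z=1) weight 3/490
  (X=1, Y=2, W=2, Z=2) weight 1/490
  (X=1, Y=2, W=2, Z=3) weight 1/490
  (X=2, Y=0, W=1, Z=0) weight 2/105
  … 7 more
Group by X:
  weight(X=1) = 1/35
  weight(X=2) = 2/15
Total weight = 1/35 + 2/15 = 17/105
P(X=1 | obs) = 1/35 / 17/105 = 3/17
P(X=2 | obs) = 2/15 / 17/105 = 14/17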